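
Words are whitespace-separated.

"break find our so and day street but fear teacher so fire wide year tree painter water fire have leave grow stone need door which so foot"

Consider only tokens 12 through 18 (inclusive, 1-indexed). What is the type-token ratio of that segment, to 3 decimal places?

0.857

Segment tokens 12–18: fire, wide, year, tree, painter, water, fire
Segment N = 7, segment V = 6.
TTR = 6 / 7 = 0.857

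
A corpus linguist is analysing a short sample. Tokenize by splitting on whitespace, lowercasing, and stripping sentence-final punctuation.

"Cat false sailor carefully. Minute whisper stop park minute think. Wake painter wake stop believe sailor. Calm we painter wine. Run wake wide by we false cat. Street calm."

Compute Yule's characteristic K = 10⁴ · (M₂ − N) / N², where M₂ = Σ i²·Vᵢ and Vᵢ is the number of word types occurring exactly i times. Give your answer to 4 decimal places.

261.5933

Frequencies: wake:3, cat:2, false:2, sailor:2, minute:2, stop:2, painter:2, calm:2, we:2, carefully:1, whisper:1, park:1, think:1, believe:1, wine:1, run:1, wide:1, by:1, street:1
N = 29. Frequency spectrum: V_1=10, V_2=8, V_3=1
M₂ = 1²·10 + 2²·8 + 3²·1 = 51
K = 10000 × (51 − 29) / 29² = 261.5933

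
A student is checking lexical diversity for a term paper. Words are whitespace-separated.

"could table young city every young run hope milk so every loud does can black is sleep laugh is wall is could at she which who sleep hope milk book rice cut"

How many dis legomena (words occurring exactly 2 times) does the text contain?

Frequencies: is:3, could:2, young:2, every:2, hope:2, milk:2, sleep:2, table:1, city:1, run:1, so:1, loud:1, does:1, can:1, black:1, laugh:1, wall:1, at:1, she:1, which:1, … (4 more, each freq 1)
Words with frequency 2: could, every, hope, milk, sleep, young

6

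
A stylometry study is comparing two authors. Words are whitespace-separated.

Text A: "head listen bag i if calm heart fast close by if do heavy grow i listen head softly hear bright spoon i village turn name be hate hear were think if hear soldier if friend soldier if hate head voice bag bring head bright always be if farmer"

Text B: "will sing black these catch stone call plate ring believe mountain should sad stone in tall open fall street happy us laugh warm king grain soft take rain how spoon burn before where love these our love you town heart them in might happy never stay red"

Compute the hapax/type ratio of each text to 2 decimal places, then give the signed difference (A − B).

A: hapax=20, V=30, ratio=0.67
B: hapax=37, V=42, ratio=0.88
Difference = 0.67 − 0.88 = -0.21

-0.21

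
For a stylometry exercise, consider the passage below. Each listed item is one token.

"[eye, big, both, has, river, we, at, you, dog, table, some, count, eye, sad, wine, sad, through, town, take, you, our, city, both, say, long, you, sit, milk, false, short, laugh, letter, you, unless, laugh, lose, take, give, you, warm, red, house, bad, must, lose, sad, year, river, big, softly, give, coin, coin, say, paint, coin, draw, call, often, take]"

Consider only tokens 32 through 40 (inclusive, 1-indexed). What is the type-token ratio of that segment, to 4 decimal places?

Segment tokens 32–40: letter, you, unless, laugh, lose, take, give, you, warm
Segment N = 9, segment V = 8.
TTR = 8 / 9 = 0.8889

0.8889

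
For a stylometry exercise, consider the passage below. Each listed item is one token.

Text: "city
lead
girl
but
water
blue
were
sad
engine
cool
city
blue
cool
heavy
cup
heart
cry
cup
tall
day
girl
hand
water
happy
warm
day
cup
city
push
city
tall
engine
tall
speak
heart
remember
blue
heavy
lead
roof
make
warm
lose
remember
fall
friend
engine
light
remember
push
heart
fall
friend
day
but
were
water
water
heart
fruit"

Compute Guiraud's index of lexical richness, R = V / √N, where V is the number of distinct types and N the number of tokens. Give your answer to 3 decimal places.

3.744

N = 60, V = 29.
√N = 7.745967
R = 29 / 7.745967 = 3.744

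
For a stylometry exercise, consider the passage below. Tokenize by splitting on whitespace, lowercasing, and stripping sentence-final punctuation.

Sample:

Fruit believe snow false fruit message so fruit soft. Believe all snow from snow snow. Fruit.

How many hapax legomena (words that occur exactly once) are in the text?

Frequencies: fruit:4, snow:4, believe:2, false:1, message:1, so:1, soft:1, all:1, from:1
Hapax (freq=1): all, false, from, message, so, soft

6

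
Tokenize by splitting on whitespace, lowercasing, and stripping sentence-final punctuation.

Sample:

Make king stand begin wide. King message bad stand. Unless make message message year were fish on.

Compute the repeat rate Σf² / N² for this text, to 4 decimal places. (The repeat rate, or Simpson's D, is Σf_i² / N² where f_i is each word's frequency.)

Frequencies: message:3, make:2, king:2, stand:2, begin:1, wide:1, bad:1, unless:1, year:1, were:1, fish:1, on:1
Σf² = 29; N² = 289
Repeat rate = 29 / 289 = 0.1003

0.1003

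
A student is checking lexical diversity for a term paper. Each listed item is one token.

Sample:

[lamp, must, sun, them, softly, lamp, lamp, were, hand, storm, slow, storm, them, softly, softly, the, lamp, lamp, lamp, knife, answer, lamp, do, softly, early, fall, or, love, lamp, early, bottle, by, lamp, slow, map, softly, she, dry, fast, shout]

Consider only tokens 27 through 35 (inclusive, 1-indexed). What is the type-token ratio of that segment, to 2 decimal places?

Segment tokens 27–35: or, love, lamp, early, bottle, by, lamp, slow, map
Segment N = 9, segment V = 8.
TTR = 8 / 9 = 0.89

0.89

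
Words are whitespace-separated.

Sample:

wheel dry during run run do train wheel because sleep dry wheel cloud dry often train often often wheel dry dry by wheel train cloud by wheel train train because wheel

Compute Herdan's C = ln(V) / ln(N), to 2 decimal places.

N = 31, V = 11.
ln(V) = 2.397895, ln(N) = 3.433987
C = 2.397895 / 3.433987 = 0.70

0.70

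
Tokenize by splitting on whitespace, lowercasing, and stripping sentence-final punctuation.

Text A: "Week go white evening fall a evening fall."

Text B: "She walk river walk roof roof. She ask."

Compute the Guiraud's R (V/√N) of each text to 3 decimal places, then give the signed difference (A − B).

0.353

A: V=6, N=8, R=2.121
B: V=5, N=8, R=1.768
Difference = 2.121 − 1.768 = 0.353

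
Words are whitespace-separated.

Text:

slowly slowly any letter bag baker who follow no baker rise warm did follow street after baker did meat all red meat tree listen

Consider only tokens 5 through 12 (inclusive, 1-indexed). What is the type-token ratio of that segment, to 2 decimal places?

Segment tokens 5–12: bag, baker, who, follow, no, baker, rise, warm
Segment N = 8, segment V = 7.
TTR = 7 / 8 = 0.88

0.88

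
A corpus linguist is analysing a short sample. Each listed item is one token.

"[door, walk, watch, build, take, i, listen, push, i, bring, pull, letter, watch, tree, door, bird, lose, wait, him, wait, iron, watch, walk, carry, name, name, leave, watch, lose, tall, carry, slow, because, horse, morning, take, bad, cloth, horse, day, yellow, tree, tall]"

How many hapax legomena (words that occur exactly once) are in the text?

17

Frequencies: watch:4, door:2, walk:2, take:2, i:2, tree:2, lose:2, wait:2, carry:2, name:2, tall:2, horse:2, build:1, listen:1, push:1, bring:1, pull:1, letter:1, bird:1, him:1, … (9 more, each freq 1)
Hapax (freq=1): bad, because, bird, bring, build, cloth, day, him, iron, leave, letter, listen, morning, pull, push, slow, yellow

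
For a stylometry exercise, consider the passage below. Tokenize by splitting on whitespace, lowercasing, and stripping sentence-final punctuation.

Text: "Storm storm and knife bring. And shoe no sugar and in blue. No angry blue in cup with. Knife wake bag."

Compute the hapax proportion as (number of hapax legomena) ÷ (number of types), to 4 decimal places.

0.5714

Frequencies: and:3, storm:2, knife:2, no:2, in:2, blue:2, bring:1, shoe:1, sugar:1, angry:1, cup:1, with:1, wake:1, bag:1
Hapax count = 8; type count = 14.
Ratio = 8 / 14 = 0.5714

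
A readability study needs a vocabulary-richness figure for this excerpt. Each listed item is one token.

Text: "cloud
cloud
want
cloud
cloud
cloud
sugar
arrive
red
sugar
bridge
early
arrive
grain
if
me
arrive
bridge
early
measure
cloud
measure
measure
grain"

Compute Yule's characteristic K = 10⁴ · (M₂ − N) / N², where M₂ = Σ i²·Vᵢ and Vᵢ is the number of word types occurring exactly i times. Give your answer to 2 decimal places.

Frequencies: cloud:6, arrive:3, measure:3, sugar:2, bridge:2, early:2, grain:2, want:1, red:1, if:1, me:1
N = 24. Frequency spectrum: V_1=4, V_2=4, V_3=2, V_6=1
M₂ = 1²·4 + 2²·4 + 3²·2 + 6²·1 = 74
K = 10000 × (74 − 24) / 24² = 868.06

868.06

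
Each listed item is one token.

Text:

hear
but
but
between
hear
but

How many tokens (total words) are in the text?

6

Tokens: hear, but, but, between, hear, but
N = 6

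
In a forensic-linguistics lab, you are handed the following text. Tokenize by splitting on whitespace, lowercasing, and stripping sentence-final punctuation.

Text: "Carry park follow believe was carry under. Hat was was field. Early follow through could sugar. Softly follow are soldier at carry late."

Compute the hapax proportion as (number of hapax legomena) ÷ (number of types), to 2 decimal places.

0.82

Frequencies: carry:3, follow:3, was:3, park:1, believe:1, under:1, hat:1, field:1, early:1, through:1, could:1, sugar:1, softly:1, are:1, soldier:1, at:1, late:1
Hapax count = 14; type count = 17.
Ratio = 14 / 17 = 0.82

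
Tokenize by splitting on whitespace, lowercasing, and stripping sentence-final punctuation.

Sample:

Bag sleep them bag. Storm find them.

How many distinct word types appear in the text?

5

Distinct types: {bag, find, sleep, storm, them}
V = 5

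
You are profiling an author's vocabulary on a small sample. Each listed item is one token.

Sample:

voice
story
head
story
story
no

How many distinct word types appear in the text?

Distinct types: {head, no, story, voice}
V = 4

4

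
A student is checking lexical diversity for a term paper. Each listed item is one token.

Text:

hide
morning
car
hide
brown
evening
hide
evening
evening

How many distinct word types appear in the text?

Distinct types: {brown, car, evening, hide, morning}
V = 5

5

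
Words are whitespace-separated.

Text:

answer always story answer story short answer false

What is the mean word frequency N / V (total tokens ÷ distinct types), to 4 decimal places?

1.6000

N = 8 tokens, V = 5 types.
Mean frequency = N / V = 8 / 5 = 1.6000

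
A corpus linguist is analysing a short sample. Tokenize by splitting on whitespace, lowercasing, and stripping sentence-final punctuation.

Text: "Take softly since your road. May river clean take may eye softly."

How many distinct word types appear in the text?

9

Distinct types: {clean, eye, may, river, road, since, softly, take, your}
V = 9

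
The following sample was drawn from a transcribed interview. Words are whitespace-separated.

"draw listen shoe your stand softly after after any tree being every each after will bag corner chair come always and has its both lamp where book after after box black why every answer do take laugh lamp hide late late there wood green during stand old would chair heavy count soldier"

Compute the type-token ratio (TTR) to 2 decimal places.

0.83

N = 52 tokens, V = 43 types.
TTR = V / N = 43 / 52 = 0.83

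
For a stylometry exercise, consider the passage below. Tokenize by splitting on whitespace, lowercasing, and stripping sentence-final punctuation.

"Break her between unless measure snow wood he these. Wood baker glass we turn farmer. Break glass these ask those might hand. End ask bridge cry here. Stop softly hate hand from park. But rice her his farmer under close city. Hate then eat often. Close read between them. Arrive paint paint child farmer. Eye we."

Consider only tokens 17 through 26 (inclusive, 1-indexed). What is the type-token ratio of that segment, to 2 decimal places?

0.90

Segment tokens 17–26: glass, these, ask, those, might, hand, end, ask, bridge, cry
Segment N = 10, segment V = 9.
TTR = 9 / 10 = 0.90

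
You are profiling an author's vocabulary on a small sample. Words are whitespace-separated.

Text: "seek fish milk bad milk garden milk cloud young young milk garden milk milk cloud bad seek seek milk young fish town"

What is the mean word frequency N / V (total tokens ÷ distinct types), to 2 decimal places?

N = 22 tokens, V = 8 types.
Mean frequency = N / V = 22 / 8 = 2.75

2.75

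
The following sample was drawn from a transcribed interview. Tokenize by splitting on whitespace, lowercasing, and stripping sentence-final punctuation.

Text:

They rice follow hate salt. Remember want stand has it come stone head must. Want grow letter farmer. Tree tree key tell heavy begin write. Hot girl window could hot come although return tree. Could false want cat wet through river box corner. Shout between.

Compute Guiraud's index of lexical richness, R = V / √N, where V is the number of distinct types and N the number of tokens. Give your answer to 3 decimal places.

N = 45, V = 38.
√N = 6.708204
R = 38 / 6.708204 = 5.665

5.665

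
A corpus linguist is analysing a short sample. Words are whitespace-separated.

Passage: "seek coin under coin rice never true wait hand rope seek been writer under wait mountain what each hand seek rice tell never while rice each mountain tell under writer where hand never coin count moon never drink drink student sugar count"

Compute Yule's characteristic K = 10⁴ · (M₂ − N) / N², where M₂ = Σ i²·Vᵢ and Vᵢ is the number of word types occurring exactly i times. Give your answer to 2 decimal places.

Frequencies: never:4, seek:3, coin:3, under:3, rice:3, hand:3, wait:2, writer:2, mountain:2, each:2, tell:2, count:2, drink:2, true:1, rope:1, been:1, what:1, while:1, where:1, moon:1, … (2 more, each freq 1)
N = 42. Frequency spectrum: V_1=9, V_2=7, V_3=5, V_4=1
M₂ = 1²·9 + 2²·7 + 3²·5 + 4²·1 = 98
K = 10000 × (98 − 42) / 42² = 317.46

317.46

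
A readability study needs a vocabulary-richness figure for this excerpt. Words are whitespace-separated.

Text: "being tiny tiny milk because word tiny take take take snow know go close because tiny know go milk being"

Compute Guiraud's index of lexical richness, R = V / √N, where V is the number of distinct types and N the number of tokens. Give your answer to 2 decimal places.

N = 20, V = 10.
√N = 4.472136
R = 10 / 4.472136 = 2.24

2.24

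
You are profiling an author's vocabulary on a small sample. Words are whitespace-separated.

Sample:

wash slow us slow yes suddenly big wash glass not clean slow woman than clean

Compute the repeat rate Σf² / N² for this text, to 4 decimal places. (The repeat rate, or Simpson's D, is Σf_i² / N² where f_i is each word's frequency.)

Frequencies: slow:3, wash:2, clean:2, us:1, yes:1, suddenly:1, big:1, glass:1, not:1, woman:1, than:1
Σf² = 25; N² = 225
Repeat rate = 25 / 225 = 0.1111

0.1111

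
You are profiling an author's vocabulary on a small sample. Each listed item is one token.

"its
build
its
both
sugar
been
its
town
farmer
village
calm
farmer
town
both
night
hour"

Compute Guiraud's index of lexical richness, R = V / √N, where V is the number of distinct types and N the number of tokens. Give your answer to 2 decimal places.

N = 16, V = 11.
√N = 4.000000
R = 11 / 4.000000 = 2.75

2.75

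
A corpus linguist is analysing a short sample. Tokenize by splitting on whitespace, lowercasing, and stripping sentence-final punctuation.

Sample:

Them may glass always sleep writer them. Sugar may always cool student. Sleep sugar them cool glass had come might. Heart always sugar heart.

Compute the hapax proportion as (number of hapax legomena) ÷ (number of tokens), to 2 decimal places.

0.21

Frequencies: them:3, always:3, sugar:3, may:2, glass:2, sleep:2, cool:2, heart:2, writer:1, student:1, had:1, come:1, might:1
Hapax count = 5; token count = 24.
Ratio = 5 / 24 = 0.21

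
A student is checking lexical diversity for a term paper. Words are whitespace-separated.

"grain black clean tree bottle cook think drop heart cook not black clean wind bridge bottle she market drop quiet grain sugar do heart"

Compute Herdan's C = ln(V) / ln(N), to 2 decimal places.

0.89

N = 24, V = 17.
ln(V) = 2.833213, ln(N) = 3.178054
C = 2.833213 / 3.178054 = 0.89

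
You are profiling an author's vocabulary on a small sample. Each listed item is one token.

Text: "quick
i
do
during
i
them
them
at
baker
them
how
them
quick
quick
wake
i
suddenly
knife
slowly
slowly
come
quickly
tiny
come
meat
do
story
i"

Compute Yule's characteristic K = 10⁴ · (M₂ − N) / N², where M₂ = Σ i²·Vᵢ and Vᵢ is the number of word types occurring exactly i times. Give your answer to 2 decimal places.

Frequencies: i:4, them:4, quick:3, do:2, slowly:2, come:2, during:1, at:1, baker:1, how:1, wake:1, suddenly:1, knife:1, quickly:1, tiny:1, meat:1, story:1
N = 28. Frequency spectrum: V_1=11, V_2=3, V_3=1, V_4=2
M₂ = 1²·11 + 2²·3 + 3²·1 + 4²·2 = 64
K = 10000 × (64 − 28) / 28² = 459.18

459.18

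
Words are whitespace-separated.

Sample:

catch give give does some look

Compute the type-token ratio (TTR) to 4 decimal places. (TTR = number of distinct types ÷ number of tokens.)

0.8333

N = 6 tokens, V = 5 types.
TTR = V / N = 5 / 6 = 0.8333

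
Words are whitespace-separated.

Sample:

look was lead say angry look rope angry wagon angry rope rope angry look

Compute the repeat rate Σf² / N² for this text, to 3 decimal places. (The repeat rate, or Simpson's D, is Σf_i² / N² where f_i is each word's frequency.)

0.194

Frequencies: angry:4, look:3, rope:3, was:1, lead:1, say:1, wagon:1
Σf² = 38; N² = 196
Repeat rate = 38 / 196 = 0.194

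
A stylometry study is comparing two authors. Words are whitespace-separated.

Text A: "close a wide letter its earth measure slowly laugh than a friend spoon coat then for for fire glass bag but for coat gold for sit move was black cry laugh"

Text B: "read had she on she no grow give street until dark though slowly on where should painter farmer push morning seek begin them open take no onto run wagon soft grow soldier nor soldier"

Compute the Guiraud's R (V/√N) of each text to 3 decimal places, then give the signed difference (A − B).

-0.483

A: V=25, N=31, R=4.490
B: V=29, N=34, R=4.973
Difference = 4.490 − 4.973 = -0.483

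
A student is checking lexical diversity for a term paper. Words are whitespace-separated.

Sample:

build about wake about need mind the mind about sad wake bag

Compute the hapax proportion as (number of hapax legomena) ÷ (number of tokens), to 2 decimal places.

Frequencies: about:3, wake:2, mind:2, build:1, need:1, the:1, sad:1, bag:1
Hapax count = 5; token count = 12.
Ratio = 5 / 12 = 0.42

0.42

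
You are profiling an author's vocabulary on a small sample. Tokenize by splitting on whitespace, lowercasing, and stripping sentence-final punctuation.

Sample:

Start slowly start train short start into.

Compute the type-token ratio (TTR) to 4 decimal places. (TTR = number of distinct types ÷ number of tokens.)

0.7143

N = 7 tokens, V = 5 types.
TTR = V / N = 5 / 7 = 0.7143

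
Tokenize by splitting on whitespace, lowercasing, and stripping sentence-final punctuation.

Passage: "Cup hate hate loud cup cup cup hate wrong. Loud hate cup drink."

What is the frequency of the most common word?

5

Frequencies: cup:5, hate:4, loud:2, wrong:1, drink:1
Most common: 'cup' with frequency 5.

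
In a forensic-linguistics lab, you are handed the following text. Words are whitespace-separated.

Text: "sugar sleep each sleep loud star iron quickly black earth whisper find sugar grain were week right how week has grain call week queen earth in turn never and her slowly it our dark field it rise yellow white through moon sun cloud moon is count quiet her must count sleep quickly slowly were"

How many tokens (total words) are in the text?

Tokens: sugar, sleep, each, sleep, loud, star, iron, quickly, black, earth, whisper, find, sugar, grain, were, week, right, how, week, has, grain, call, week, queen, earth, in, turn, never, and, her, slowly, it, our, dark, field, it, rise, yellow, white, through, moon, sun, cloud, moon, is, count, quiet, her, must, count, sleep, quickly, slowly, were
N = 54

54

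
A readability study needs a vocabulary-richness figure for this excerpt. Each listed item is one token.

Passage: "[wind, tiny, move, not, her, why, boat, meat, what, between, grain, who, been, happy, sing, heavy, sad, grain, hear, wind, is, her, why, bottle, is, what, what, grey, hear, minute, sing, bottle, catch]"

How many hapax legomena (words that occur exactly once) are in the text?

14

Frequencies: what:3, wind:2, her:2, why:2, grain:2, sing:2, hear:2, is:2, bottle:2, tiny:1, move:1, not:1, boat:1, meat:1, between:1, who:1, been:1, happy:1, heavy:1, sad:1, … (3 more, each freq 1)
Hapax (freq=1): been, between, boat, catch, grey, happy, heavy, meat, minute, move, not, sad, tiny, who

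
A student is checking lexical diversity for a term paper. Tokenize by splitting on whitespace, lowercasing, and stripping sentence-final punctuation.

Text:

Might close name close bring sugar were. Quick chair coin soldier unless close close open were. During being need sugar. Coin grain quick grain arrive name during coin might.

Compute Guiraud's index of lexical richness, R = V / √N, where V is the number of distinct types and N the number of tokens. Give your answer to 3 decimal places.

3.157

N = 29, V = 17.
√N = 5.385165
R = 17 / 5.385165 = 3.157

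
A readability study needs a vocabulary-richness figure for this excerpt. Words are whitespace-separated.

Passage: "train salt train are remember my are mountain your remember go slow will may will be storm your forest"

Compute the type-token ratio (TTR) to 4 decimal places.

0.7368

N = 19 tokens, V = 14 types.
TTR = V / N = 14 / 19 = 0.7368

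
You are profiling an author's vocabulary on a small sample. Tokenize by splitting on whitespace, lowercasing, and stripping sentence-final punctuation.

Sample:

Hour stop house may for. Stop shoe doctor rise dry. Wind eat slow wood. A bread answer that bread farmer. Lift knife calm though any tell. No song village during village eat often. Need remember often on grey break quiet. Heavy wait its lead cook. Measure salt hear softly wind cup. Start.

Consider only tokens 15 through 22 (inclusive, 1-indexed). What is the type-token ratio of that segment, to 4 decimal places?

Segment tokens 15–22: a, bread, answer, that, bread, farmer, lift, knife
Segment N = 8, segment V = 7.
TTR = 7 / 8 = 0.8750

0.8750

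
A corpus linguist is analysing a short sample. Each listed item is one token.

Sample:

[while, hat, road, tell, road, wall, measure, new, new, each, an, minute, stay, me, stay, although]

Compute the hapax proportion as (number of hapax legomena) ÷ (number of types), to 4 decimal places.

0.7692

Frequencies: road:2, new:2, stay:2, while:1, hat:1, tell:1, wall:1, measure:1, each:1, an:1, minute:1, me:1, although:1
Hapax count = 10; type count = 13.
Ratio = 10 / 13 = 0.7692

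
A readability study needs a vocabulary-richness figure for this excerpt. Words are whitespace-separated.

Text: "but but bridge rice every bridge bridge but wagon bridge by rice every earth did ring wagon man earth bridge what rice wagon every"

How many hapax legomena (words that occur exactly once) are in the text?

5

Frequencies: bridge:5, but:3, rice:3, every:3, wagon:3, earth:2, by:1, did:1, ring:1, man:1, what:1
Hapax (freq=1): by, did, man, ring, what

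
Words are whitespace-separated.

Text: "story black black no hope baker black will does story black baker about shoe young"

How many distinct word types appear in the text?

Distinct types: {about, baker, black, does, hope, no, shoe, story, will, young}
V = 10

10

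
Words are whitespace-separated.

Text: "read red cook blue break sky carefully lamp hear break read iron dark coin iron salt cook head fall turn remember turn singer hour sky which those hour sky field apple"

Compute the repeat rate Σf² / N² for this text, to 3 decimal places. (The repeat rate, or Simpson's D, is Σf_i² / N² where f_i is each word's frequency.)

0.051

Frequencies: sky:3, read:2, cook:2, break:2, iron:2, turn:2, hour:2, red:1, blue:1, carefully:1, lamp:1, hear:1, dark:1, coin:1, salt:1, head:1, fall:1, remember:1, singer:1, which:1, … (3 more, each freq 1)
Σf² = 49; N² = 961
Repeat rate = 49 / 961 = 0.051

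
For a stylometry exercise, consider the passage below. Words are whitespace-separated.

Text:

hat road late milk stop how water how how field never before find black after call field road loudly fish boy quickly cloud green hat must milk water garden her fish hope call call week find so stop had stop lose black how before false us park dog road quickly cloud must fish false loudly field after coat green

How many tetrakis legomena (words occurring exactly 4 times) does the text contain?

Frequencies: how:4, road:3, stop:3, field:3, call:3, fish:3, hat:2, milk:2, water:2, before:2, find:2, black:2, after:2, loudly:2, quickly:2, cloud:2, green:2, must:2, false:2, late:1, … (13 more, each freq 1)
Words with frequency 4: how

1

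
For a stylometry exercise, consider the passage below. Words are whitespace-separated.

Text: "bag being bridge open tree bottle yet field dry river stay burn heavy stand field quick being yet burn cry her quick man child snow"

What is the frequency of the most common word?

Frequencies: being:2, yet:2, field:2, burn:2, quick:2, bag:1, bridge:1, open:1, tree:1, bottle:1, dry:1, river:1, stay:1, heavy:1, stand:1, cry:1, her:1, man:1, child:1, snow:1
Most common: 'being' with frequency 2.

2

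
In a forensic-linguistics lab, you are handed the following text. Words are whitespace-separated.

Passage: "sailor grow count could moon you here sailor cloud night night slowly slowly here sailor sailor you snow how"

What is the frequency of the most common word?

Frequencies: sailor:4, you:2, here:2, night:2, slowly:2, grow:1, count:1, could:1, moon:1, cloud:1, snow:1, how:1
Most common: 'sailor' with frequency 4.

4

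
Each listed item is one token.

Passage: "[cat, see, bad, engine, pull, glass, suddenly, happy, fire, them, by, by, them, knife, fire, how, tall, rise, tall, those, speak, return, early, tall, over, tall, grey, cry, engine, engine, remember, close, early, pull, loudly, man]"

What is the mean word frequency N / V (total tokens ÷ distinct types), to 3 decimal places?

1.385

N = 36 tokens, V = 26 types.
Mean frequency = N / V = 36 / 26 = 1.385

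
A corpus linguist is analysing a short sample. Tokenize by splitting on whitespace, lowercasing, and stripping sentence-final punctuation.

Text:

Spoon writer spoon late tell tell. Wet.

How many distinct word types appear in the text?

Distinct types: {late, spoon, tell, wet, writer}
V = 5

5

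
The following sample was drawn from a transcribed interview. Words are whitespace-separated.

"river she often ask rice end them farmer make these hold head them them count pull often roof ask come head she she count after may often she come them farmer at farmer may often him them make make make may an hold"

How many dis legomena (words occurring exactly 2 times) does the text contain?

5

Frequencies: them:5, she:4, often:4, make:4, farmer:3, may:3, ask:2, hold:2, head:2, count:2, come:2, river:1, rice:1, end:1, these:1, pull:1, roof:1, after:1, at:1, him:1, … (1 more, each freq 1)
Words with frequency 2: ask, come, count, head, hold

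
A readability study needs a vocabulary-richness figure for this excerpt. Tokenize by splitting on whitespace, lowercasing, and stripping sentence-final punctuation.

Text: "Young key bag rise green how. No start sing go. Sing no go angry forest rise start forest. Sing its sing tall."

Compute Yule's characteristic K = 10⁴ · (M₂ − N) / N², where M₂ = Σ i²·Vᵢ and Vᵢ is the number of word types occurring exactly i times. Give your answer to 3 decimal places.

Frequencies: sing:4, rise:2, no:2, start:2, go:2, forest:2, young:1, key:1, bag:1, green:1, how:1, angry:1, its:1, tall:1
N = 22. Frequency spectrum: V_1=8, V_2=5, V_4=1
M₂ = 1²·8 + 2²·5 + 4²·1 = 44
K = 10000 × (44 − 22) / 22² = 454.545

454.545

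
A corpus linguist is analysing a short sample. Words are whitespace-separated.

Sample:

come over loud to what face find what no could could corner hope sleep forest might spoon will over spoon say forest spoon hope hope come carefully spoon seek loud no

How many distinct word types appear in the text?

19

Distinct types: {carefully, come, corner, could, face, find, forest, hope, loud, might, no, over, say, seek, sleep, spoon, to, what, will}
V = 19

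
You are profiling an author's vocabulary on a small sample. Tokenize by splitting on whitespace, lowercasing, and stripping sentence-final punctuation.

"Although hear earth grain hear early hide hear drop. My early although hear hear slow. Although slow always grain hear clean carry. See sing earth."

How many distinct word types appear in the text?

14

Distinct types: {although, always, carry, clean, drop, early, earth, grain, hear, hide, my, see, sing, slow}
V = 14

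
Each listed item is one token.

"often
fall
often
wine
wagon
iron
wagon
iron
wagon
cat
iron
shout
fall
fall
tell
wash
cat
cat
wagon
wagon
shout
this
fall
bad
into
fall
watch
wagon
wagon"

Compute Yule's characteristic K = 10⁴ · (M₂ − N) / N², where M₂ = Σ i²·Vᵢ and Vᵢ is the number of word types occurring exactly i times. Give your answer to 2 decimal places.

927.47

Frequencies: wagon:7, fall:5, iron:3, cat:3, often:2, shout:2, wine:1, tell:1, wash:1, this:1, bad:1, into:1, watch:1
N = 29. Frequency spectrum: V_1=7, V_2=2, V_3=2, V_5=1, V_7=1
M₂ = 1²·7 + 2²·2 + 3²·2 + 5²·1 + 7²·1 = 107
K = 10000 × (107 − 29) / 29² = 927.47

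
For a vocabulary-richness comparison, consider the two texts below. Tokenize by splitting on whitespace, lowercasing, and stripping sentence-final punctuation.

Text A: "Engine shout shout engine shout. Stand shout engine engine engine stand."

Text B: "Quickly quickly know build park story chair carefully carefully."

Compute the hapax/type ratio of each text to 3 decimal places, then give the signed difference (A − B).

A: hapax=0, V=3, ratio=0.000
B: hapax=5, V=7, ratio=0.714
Difference = 0.000 − 0.714 = -0.714

-0.714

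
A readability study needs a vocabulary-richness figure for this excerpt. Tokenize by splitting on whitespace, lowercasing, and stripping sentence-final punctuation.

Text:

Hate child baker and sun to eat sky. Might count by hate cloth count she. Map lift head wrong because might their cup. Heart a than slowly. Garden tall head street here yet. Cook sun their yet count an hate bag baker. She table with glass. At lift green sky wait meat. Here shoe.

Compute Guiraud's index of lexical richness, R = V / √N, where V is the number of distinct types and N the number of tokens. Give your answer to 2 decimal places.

5.44

N = 54, V = 40.
√N = 7.348469
R = 40 / 7.348469 = 5.44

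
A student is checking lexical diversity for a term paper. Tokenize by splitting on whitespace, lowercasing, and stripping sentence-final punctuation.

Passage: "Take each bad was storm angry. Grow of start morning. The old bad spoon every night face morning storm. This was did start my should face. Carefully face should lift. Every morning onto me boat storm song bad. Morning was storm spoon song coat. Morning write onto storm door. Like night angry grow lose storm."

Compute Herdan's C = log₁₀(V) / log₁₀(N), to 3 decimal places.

0.857

N = 55, V = 31.
log₁₀(V) = 1.491362, log₁₀(N) = 1.740363
C = 1.491362 / 1.740363 = 0.857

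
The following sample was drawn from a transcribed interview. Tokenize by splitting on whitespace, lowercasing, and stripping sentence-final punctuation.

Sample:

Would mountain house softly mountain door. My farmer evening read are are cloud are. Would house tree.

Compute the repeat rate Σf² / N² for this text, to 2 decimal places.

0.10

Frequencies: are:3, would:2, mountain:2, house:2, softly:1, door:1, my:1, farmer:1, evening:1, read:1, cloud:1, tree:1
Σf² = 29; N² = 289
Repeat rate = 29 / 289 = 0.10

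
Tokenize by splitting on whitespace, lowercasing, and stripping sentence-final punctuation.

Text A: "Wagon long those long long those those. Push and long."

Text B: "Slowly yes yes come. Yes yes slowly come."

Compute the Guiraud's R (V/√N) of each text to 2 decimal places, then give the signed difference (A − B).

A: V=5, N=10, R=1.58
B: V=3, N=8, R=1.06
Difference = 1.58 − 1.06 = 0.52

0.52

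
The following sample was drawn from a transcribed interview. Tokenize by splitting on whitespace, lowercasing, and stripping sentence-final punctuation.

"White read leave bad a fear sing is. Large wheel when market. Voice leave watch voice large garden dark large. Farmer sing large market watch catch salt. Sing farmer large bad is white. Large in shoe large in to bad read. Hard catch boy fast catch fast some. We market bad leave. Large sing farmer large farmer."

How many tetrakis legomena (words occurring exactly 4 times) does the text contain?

Frequencies: large:9, bad:4, sing:4, farmer:4, leave:3, market:3, catch:3, white:2, read:2, is:2, voice:2, watch:2, in:2, fast:2, a:1, fear:1, wheel:1, when:1, garden:1, dark:1, … (7 more, each freq 1)
Words with frequency 4: bad, farmer, sing

3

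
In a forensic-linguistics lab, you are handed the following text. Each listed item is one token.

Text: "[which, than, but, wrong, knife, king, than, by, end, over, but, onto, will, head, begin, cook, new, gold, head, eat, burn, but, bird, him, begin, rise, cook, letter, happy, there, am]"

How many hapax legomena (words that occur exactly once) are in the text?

Frequencies: but:3, than:2, head:2, begin:2, cook:2, which:1, wrong:1, knife:1, king:1, by:1, end:1, over:1, onto:1, will:1, new:1, gold:1, eat:1, burn:1, bird:1, him:1, … (5 more, each freq 1)
Hapax (freq=1): am, bird, burn, by, eat, end, gold, happy, him, king, knife, letter, new, onto, over, rise, there, which, will, wrong

20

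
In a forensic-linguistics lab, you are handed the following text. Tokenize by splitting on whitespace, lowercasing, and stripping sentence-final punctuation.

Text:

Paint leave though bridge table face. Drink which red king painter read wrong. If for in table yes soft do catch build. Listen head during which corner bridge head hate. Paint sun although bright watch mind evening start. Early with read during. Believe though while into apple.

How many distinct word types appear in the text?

Distinct types: {although, apple, believe, bridge, bright, build, catch, corner, do, drink, during, early, evening, face, for, hate, head, if, in, into, king, leave, listen, mind, paint, painter, read, red, soft, start, sun, table, though, watch, which, while, with, wrong, yes}
V = 39

39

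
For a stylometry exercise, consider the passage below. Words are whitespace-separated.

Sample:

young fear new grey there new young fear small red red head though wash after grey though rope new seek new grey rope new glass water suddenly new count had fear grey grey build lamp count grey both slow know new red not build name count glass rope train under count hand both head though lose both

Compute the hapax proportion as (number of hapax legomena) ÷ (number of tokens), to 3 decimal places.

0.298

Frequencies: new:7, grey:6, count:4, fear:3, red:3, though:3, rope:3, both:3, young:2, head:2, glass:2, build:2, there:1, small:1, wash:1, after:1, seek:1, water:1, suddenly:1, had:1, … (9 more, each freq 1)
Hapax count = 17; token count = 57.
Ratio = 17 / 57 = 0.298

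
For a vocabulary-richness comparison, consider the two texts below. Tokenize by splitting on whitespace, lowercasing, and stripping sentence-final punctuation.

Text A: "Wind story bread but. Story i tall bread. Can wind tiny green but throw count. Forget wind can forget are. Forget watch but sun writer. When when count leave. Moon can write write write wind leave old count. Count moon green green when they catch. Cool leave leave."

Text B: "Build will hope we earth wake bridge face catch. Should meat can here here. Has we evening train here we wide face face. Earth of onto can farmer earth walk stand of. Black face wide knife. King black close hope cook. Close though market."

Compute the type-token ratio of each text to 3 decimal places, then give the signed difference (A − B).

-0.159

TTR(A) = 24/48 = 0.500
TTR(B) = 29/44 = 0.659
Difference = 0.500 − 0.659 = -0.159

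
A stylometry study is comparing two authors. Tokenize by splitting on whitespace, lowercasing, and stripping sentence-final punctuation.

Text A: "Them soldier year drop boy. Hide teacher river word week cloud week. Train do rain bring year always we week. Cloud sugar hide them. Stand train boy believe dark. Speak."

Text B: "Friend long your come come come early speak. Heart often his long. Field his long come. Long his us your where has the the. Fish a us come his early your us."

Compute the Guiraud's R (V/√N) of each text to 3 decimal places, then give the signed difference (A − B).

1.189

A: V=22, N=30, R=4.017
B: V=16, N=32, R=2.828
Difference = 4.017 − 2.828 = 1.189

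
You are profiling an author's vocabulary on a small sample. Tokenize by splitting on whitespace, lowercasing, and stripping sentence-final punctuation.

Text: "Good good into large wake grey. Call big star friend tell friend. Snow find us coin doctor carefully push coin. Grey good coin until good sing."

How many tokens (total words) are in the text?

Tokens: good, good, into, large, wake, grey, call, big, star, friend, tell, friend, snow, find, us, coin, doctor, carefully, push, coin, grey, good, coin, until, good, sing
N = 26

26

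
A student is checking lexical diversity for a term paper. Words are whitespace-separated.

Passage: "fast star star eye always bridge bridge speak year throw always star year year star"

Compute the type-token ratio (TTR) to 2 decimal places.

0.53

N = 15 tokens, V = 8 types.
TTR = V / N = 8 / 15 = 0.53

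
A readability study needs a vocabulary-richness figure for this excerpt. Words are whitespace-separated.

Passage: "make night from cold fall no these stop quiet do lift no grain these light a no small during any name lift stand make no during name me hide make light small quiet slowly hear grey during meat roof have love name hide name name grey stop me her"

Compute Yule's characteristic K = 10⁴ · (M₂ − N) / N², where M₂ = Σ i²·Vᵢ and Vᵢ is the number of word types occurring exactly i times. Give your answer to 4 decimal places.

258.2257

Frequencies: name:5, no:4, make:3, during:3, these:2, stop:2, quiet:2, lift:2, light:2, small:2, me:2, hide:2, grey:2, night:1, from:1, cold:1, fall:1, do:1, grain:1, a:1, … (9 more, each freq 1)
N = 49. Frequency spectrum: V_1=16, V_2=9, V_3=2, V_4=1, V_5=1
M₂ = 1²·16 + 2²·9 + 3²·2 + 4²·1 + 5²·1 = 111
K = 10000 × (111 − 49) / 49² = 258.2257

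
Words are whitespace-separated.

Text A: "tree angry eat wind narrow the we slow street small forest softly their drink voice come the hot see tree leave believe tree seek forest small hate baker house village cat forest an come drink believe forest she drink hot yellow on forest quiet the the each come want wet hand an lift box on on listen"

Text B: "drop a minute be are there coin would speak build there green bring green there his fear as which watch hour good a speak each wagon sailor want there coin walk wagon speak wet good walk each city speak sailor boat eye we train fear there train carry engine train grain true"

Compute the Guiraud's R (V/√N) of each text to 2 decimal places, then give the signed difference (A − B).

A: V=38, N=57, R=5.03
B: V=34, N=52, R=4.71
Difference = 5.03 − 4.71 = 0.32

0.32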